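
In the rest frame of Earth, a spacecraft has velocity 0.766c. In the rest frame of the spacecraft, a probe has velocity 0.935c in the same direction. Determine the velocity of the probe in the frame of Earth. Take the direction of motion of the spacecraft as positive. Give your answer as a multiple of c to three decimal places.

With v = 0.766 and u' = 0.935 (in units of c),
u = (u' + v)/(1 + u'v/c²):
u = (0.935 + 0.766) / (1 + 0.935·0.766) = 1.7010/1.7162 = 0.9911
(Galilean addition would give +1.701c, exceeding c.)

0.991c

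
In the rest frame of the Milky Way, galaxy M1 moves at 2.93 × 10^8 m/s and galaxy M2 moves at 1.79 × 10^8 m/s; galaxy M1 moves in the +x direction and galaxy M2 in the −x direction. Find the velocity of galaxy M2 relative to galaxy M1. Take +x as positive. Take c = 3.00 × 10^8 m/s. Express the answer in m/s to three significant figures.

β_A = 0.977, β_B = -0.597 (dividing each by c = 3.00 × 10^8 m/s).
Transform to A's frame with the inverse velocity-addition law: u' = (u − v)/(1 − uv/c²), taking u = β_B and v = β_A.
u' = (-0.597 − 0.977) / (1 − (0.977)(-0.597)) = -1.5733/1.5827 = -0.9941.
u' = -0.9941 × 3.00 × 10^8 m/s.

-2.98 × 10^8 m/s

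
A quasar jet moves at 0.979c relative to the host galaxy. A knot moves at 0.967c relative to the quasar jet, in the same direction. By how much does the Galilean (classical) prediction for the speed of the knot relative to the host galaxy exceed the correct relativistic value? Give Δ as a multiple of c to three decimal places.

Δ = 0.946c

Galilean: u_cl = 0.967 + 0.979 = 1.9460.
Relativistic: u_rel = (0.967 + 0.979) / (1 + 0.967·0.979) = 1.9460/1.9467 = 0.9996.
Δ = 1.9460 − 0.9996 = 0.9464.
(The classical prediction exceeds c; the relativistic result does not.)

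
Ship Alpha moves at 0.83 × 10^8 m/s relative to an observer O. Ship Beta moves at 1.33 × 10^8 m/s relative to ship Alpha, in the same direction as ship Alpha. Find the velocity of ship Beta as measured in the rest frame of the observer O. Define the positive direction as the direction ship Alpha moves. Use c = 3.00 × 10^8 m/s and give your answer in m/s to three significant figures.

In units of c (dividing by 3.00 × 10^8 m/s): v = 0.277, u' = 0.443.
u = (u' + v)/(1 + u'v/c²):
u = (0.443 + 0.277) / (1 + 0.443·0.277) = 0.7200/1.1227 = 0.6413
(Galilean addition would give +0.720c.)
Converting back: u = 0.6413 × 3.00 × 10^8 m/s.

1.92 × 10^8 m/s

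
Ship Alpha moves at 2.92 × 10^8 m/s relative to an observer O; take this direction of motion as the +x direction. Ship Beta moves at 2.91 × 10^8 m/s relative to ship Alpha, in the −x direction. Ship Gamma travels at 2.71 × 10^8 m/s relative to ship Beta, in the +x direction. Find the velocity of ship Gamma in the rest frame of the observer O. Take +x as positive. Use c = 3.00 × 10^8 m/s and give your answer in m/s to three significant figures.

+2.74 × 10^8 m/s

Apply u = (u' + v)/(1 + u'v/c²) successively, working outward toward the observer O.
(Dividing each given speed by c = 3.00 × 10^8 m/s to work in units of c.)
Start: velocity of ship Alpha relative to the observer O = 0.9733c.
Compose with ship Beta (u' = -0.970 in ship Alpha frame): u_1 = (-0.970 + 0.973) / (1 + (-0.970)·0.973) = 0.0033/0.0559 = 0.0597.
Compose with ship Gamma (u' = 0.903 in ship Beta frame): u_2 = (0.903 + 0.060) / (1 + 0.903·0.060) = 0.9630/1.0539 = 0.9137.
So u = 0.9137 × 3.00 × 10^8 m/s.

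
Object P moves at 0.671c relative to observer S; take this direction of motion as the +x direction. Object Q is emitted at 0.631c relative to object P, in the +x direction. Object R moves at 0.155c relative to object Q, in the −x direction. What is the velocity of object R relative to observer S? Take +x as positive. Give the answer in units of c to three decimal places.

+0.885c

Apply u = (u' + v)/(1 + u'v/c²) successively, working outward toward observer S.
Start: velocity of object P relative to observer S = 0.6710c.
Compose with object Q (u' = 0.631 in object P frame): u_1 = (0.631 + 0.671) / (1 + 0.631·0.671) = 1.3020/1.4234 = 0.9147.
Compose with object R (u' = -0.155 in object Q frame): u_2 = (-0.155 + 0.915) / (1 + (-0.155)·0.915) = 0.7597/0.8582 = 0.8852.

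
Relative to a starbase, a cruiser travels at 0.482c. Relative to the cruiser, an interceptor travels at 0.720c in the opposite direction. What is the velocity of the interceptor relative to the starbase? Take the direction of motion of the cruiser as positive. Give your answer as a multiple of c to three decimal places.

With v = 0.482 and u' = -0.720 (in units of c),
u = (u' + v)/(1 + u'v/c²):
u = (-0.720 + 0.482) / (1 + (-0.720)·0.482) = -0.2380/0.6530 = -0.3645
(Galilean addition would give -0.238c.)

-0.364c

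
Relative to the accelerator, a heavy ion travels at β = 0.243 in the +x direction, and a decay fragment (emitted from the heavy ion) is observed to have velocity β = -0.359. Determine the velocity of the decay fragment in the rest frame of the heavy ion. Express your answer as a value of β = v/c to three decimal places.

Invert the composition law: u' = (u − v)/(1 − uv/c²).
u' = (-0.359 − 0.243) / (1 − (-0.359)(0.243)) = -0.6020/1.0872 = -0.5537.

β = -0.554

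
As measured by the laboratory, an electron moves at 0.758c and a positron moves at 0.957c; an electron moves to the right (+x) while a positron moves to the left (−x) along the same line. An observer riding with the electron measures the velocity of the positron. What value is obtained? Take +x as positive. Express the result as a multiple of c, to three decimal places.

-0.994c

β_A = 0.758, β_B = -0.957.
Transform to A's frame with the inverse velocity-addition law: u' = (u − v)/(1 − uv/c²), taking u = β_B and v = β_A.
u' = (-0.957 − 0.758) / (1 − (0.758)(-0.957)) = -1.7150/1.7254 = -0.9940.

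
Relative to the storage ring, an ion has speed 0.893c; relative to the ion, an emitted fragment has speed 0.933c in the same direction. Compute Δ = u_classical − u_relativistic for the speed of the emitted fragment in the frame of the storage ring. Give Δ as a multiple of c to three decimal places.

Δ = 0.830c

Galilean: u_cl = 0.933 + 0.893 = 1.8260.
Relativistic: u_rel = (0.933 + 0.893) / (1 + 0.933·0.893) = 1.8260/1.8332 = 0.9961.
Δ = 1.8260 − 0.9961 = 0.8299.
(The classical prediction exceeds c; the relativistic result does not.)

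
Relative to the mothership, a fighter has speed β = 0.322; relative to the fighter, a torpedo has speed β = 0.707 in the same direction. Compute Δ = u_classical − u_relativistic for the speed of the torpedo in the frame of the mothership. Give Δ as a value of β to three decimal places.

Galilean: u_cl = 0.707 + 0.322 = 1.0290.
Relativistic: u_rel = (0.707 + 0.322) / (1 + 0.707·0.322) = 1.0290/1.2277 = 0.8382.
Δ = 1.0290 − 0.8382 = 0.1908.
(The classical prediction exceeds c; the relativistic result does not.)

Δ = 0.191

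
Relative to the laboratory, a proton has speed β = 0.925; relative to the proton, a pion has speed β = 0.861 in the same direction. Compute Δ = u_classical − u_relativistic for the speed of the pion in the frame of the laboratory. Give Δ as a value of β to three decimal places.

Galilean: u_cl = 0.861 + 0.925 = 1.7860.
Relativistic: u_rel = (0.861 + 0.925) / (1 + 0.861·0.925) = 1.7860/1.7964 = 0.9942.
Δ = 1.7860 − 0.9942 = 0.7918.
(The classical prediction exceeds c; the relativistic result does not.)

Δ = 0.792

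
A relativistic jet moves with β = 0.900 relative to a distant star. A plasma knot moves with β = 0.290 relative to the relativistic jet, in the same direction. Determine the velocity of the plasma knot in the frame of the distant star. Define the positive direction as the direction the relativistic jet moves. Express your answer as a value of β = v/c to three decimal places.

With v = 0.900 and u' = 0.290 (in units of c),
u = (u' + v)/(1 + u'v/c²):
u = (0.290 + 0.900) / (1 + 0.290·0.900) = 1.1900/1.2610 = 0.9437
(Galilean addition would give +1.190c, exceeding c.)

β = 0.944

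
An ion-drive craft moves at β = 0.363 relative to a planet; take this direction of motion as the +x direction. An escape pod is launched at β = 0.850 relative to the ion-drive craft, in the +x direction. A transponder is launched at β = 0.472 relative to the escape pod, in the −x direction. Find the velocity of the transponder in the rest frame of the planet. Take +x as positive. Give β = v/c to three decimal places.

β = +0.809

Apply u = (u' + v)/(1 + u'v/c²) successively, working outward toward the planet.
Start: velocity of the ion-drive craft relative to the planet = 0.3630c.
Compose with the escape pod (u' = 0.850 in the ion-drive craft frame): u_1 = (0.850 + 0.363) / (1 + 0.850·0.363) = 1.2130/1.3086 = 0.9270.
Compose with the transponder (u' = -0.472 in the escape pod frame): u_2 = (-0.472 + 0.927) / (1 + (-0.472)·0.927) = 0.4550/0.5625 = 0.8089.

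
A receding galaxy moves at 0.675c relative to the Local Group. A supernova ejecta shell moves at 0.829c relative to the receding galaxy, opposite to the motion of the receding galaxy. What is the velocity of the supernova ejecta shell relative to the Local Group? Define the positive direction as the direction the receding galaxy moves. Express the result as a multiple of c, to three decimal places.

-0.350c

With v = 0.675 and u' = -0.829 (in units of c),
u = (u' + v)/(1 + u'v/c²):
u = (-0.829 + 0.675) / (1 + (-0.829)·0.675) = -0.1540/0.4404 = -0.3497
(Galilean addition would give -0.154c.)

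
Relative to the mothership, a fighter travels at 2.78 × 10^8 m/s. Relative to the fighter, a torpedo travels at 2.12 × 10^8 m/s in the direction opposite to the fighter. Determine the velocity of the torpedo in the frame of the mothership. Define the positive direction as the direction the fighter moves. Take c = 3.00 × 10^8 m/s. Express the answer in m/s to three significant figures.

In units of c (dividing by 3.00 × 10^8 m/s): v = 0.927, u' = -0.707.
u = (u' + v)/(1 + u'v/c²):
u = (-0.707 + 0.927) / (1 + (-0.707)·0.927) = 0.2200/0.3452 = 0.6374
Converting back: u = 0.6374 × 3.00 × 10^8 m/s.

+1.91 × 10^8 m/s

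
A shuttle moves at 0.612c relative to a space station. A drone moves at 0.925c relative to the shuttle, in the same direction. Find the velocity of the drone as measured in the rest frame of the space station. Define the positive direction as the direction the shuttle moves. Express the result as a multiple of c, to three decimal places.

0.981c

With v = 0.612 and u' = 0.925 (in units of c),
u = (u' + v)/(1 + u'v/c²):
u = (0.925 + 0.612) / (1 + 0.925·0.612) = 1.5370/1.5661 = 0.9814
(Galilean addition would give +1.537c, exceeding c.)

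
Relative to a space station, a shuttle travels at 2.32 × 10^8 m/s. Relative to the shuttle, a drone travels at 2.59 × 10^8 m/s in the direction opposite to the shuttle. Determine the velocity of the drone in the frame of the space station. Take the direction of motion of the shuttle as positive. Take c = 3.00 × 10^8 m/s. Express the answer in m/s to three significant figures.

In units of c (dividing by 3.00 × 10^8 m/s): v = 0.773, u' = -0.863.
u = (u' + v)/(1 + u'v/c²):
u = (-0.863 + 0.773) / (1 + (-0.863)·0.773) = -0.0900/0.3324 = -0.2708
Converting back: u = -0.2708 × 3.00 × 10^8 m/s.

-8.12 × 10^7 m/s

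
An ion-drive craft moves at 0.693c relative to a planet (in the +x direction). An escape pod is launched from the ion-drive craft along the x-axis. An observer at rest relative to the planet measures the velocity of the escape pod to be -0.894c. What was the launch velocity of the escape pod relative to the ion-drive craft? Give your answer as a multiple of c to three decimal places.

-0.980c

Invert the composition law: u' = (u − v)/(1 − uv/c²).
u' = (-0.894 − 0.693) / (1 − (-0.894)(0.693)) = -1.5870/1.6195 = -0.9799.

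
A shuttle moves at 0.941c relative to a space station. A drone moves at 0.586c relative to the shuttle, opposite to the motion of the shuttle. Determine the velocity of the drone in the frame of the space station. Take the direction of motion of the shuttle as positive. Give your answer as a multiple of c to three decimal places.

With v = 0.941 and u' = -0.586 (in units of c),
u = (u' + v)/(1 + u'v/c²):
u = (-0.586 + 0.941) / (1 + (-0.586)·0.941) = 0.3550/0.4486 = 0.7914

+0.791c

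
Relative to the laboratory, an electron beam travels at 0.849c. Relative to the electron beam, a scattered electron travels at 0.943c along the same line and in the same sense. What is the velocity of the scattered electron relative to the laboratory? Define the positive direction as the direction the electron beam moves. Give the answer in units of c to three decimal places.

0.995c

With v = 0.849 and u' = 0.943 (in units of c),
u = (u' + v)/(1 + u'v/c²):
u = (0.943 + 0.849) / (1 + 0.943·0.849) = 1.7920/1.8006 = 0.9952
(Galilean addition would give +1.792c, exceeding c.)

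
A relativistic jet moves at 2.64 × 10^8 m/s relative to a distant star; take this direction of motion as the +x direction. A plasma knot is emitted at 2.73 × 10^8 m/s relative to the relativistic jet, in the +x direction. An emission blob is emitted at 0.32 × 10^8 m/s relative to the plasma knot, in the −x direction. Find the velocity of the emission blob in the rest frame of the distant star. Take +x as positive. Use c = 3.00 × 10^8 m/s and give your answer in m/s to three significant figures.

Apply u = (u' + v)/(1 + u'v/c²) successively, working outward toward the distant star.
(Dividing each given speed by c = 3.00 × 10^8 m/s to work in units of c.)
Start: velocity of the relativistic jet relative to the distant star = 0.8800c.
Compose with the plasma knot (u' = 0.910 in the relativistic jet frame): u_1 = (0.910 + 0.880) / (1 + 0.910·0.880) = 1.7900/1.8008 = 0.9940.
Compose with the emission blob (u' = -0.107 in the plasma knot frame): u_2 = (-0.107 + 0.994) / (1 + (-0.107)·0.994) = 0.8873/0.8940 = 0.9926.
So u = 0.9926 × 3.00 × 10^8 m/s.

+2.98 × 10^8 m/s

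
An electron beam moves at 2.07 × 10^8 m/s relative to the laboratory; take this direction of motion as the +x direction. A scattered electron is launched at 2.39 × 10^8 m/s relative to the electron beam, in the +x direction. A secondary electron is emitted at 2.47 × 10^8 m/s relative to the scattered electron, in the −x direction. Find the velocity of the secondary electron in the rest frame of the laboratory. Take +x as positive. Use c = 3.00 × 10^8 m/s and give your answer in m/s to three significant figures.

+1.94 × 10^8 m/s

Apply u = (u' + v)/(1 + u'v/c²) successively, working outward toward the laboratory.
(Dividing each given speed by c = 3.00 × 10^8 m/s to work in units of c.)
Start: velocity of the electron beam relative to the laboratory = 0.6900c.
Compose with the scattered electron (u' = 0.797 in the electron beam frame): u_1 = (0.797 + 0.690) / (1 + 0.797·0.690) = 1.4867/1.5497 = 0.9593.
Compose with the secondary electron (u' = -0.823 in the scattered electron frame): u_2 = (-0.823 + 0.959) / (1 + (-0.823)·0.959) = 0.1360/0.2102 = 0.6471.
So u = 0.6471 × 3.00 × 10^8 m/s.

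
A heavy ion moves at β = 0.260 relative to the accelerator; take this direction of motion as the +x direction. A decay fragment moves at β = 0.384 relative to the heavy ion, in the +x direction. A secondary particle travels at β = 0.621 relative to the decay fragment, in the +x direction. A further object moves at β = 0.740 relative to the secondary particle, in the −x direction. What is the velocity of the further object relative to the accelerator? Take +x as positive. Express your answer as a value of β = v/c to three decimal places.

β = +0.419

Apply u = (u' + v)/(1 + u'v/c²) successively, working outward toward the accelerator.
Start: velocity of the heavy ion relative to the accelerator = 0.2600c.
Compose with the decay fragment (u' = 0.384 in the heavy ion frame): u_1 = (0.384 + 0.260) / (1 + 0.384·0.260) = 0.6440/1.0998 = 0.5855.
Compose with the secondary particle (u' = 0.621 in the decay fragment frame): u_2 = (0.621 + 0.586) / (1 + 0.621·0.586) = 1.2065/1.3636 = 0.8848.
Compose with the further object (u' = -0.740 in the secondary particle frame): u_3 = (-0.740 + 0.885) / (1 + (-0.740)·0.885) = 0.1448/0.3452 = 0.4194.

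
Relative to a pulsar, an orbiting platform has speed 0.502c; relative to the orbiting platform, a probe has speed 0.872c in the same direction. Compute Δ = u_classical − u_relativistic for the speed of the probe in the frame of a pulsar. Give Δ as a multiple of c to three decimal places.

Δ = 0.418c

Galilean: u_cl = 0.872 + 0.502 = 1.3740.
Relativistic: u_rel = (0.872 + 0.502) / (1 + 0.872·0.502) = 1.3740/1.4377 = 0.9557.
Δ = 1.3740 − 0.9557 = 0.4183.
(The classical prediction exceeds c; the relativistic result does not.)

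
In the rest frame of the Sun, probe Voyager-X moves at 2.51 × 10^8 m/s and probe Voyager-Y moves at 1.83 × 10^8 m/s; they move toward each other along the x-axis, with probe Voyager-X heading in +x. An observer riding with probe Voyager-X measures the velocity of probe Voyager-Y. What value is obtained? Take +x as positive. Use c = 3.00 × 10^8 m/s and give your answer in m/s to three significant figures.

β_A = 0.837, β_B = -0.610 (dividing each by c = 3.00 × 10^8 m/s).
Transform to A's frame with the inverse velocity-addition law: u' = (u − v)/(1 − uv/c²), taking u = β_B and v = β_A.
u' = (-0.610 − 0.837) / (1 − (0.837)(-0.610)) = -1.4467/1.5104 = -0.9578.
u' = -0.9578 × 3.00 × 10^8 m/s.

-2.87 × 10^8 m/s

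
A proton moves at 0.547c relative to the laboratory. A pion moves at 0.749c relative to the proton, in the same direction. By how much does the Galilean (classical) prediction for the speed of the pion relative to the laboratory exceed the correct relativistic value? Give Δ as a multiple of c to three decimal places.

Galilean: u_cl = 0.749 + 0.547 = 1.2960.
Relativistic: u_rel = (0.749 + 0.547) / (1 + 0.749·0.547) = 1.2960/1.4097 = 0.9193.
Δ = 1.2960 − 0.9193 = 0.3767.
(The classical prediction exceeds c; the relativistic result does not.)

Δ = 0.377c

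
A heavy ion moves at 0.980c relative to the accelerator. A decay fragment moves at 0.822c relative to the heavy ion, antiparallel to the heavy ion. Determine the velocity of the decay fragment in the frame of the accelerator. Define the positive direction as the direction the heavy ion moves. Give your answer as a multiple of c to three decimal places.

With v = 0.980 and u' = -0.822 (in units of c),
u = (u' + v)/(1 + u'v/c²):
u = (-0.822 + 0.980) / (1 + (-0.822)·0.980) = 0.1580/0.1944 = 0.8126

+0.813c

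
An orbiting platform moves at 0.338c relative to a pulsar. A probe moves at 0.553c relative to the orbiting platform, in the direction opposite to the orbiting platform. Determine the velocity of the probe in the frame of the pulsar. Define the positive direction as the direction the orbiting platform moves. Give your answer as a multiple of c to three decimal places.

With v = 0.338 and u' = -0.553 (in units of c),
u = (u' + v)/(1 + u'v/c²):
u = (-0.553 + 0.338) / (1 + (-0.553)·0.338) = -0.2150/0.8131 = -0.2644

-0.264c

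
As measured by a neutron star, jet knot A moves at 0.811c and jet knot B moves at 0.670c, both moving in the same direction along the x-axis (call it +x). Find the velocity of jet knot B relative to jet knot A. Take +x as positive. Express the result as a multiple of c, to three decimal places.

β_A = 0.811, β_B = 0.670.
Transform to A's frame with the inverse velocity-addition law: u' = (u − v)/(1 − uv/c²), taking u = β_B and v = β_A.
u' = (0.670 − 0.811) / (1 − (0.811)(0.670)) = -0.1410/0.4566 = -0.3088.

-0.309c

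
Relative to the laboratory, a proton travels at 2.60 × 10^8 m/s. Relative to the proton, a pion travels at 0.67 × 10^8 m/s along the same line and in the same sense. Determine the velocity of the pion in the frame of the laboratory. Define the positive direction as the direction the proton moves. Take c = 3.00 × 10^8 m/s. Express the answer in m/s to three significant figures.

In units of c (dividing by 3.00 × 10^8 m/s): v = 0.867, u' = 0.223.
u = (u' + v)/(1 + u'v/c²):
u = (0.223 + 0.867) / (1 + 0.223·0.867) = 1.0900/1.1936 = 0.9132
(Galilean addition would give +1.090c, exceeding c.)
Converting back: u = 0.9132 × 3.00 × 10^8 m/s.

2.74 × 10^8 m/s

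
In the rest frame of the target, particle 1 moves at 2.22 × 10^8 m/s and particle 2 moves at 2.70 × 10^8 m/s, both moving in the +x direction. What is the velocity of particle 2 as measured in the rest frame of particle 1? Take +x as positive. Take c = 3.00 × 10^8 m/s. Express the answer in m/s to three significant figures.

β_A = 0.740, β_B = 0.900 (dividing each by c = 3.00 × 10^8 m/s).
Transform to A's frame with the inverse velocity-addition law: u' = (u − v)/(1 − uv/c²), taking u = β_B and v = β_A.
u' = (0.900 − 0.740) / (1 − (0.740)(0.900)) = 0.1600/0.3340 = 0.4790.
u' = 0.4790 × 3.00 × 10^8 m/s.

+1.44 × 10^8 m/s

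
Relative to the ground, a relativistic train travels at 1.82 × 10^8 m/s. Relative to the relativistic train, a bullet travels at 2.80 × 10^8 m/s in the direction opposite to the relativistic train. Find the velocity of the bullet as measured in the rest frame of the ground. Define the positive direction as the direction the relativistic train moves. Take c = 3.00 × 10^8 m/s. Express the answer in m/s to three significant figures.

-2.26 × 10^8 m/s

In units of c (dividing by 3.00 × 10^8 m/s): v = 0.607, u' = -0.933.
u = (u' + v)/(1 + u'v/c²):
u = (-0.933 + 0.607) / (1 + (-0.933)·0.607) = -0.3267/0.4338 = -0.7531
(Galilean addition would give -0.327c.)
Converting back: u = -0.7531 × 3.00 × 10^8 m/s.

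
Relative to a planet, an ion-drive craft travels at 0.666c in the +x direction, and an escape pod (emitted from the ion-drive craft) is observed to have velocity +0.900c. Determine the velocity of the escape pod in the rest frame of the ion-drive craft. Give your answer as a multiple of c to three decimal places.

+0.584c

Invert the composition law: u' = (u − v)/(1 − uv/c²).
u' = (0.900 − 0.666) / (1 − (0.900)(0.666)) = 0.2340/0.4006 = 0.5841.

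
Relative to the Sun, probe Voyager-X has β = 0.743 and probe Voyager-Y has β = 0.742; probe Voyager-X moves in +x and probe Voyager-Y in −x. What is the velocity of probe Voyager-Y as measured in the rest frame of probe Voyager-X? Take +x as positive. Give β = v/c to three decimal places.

β = -0.957

β_A = 0.743, β_B = -0.742.
Transform to A's frame with the inverse velocity-addition law: u' = (u − v)/(1 − uv/c²), taking u = β_B and v = β_A.
u' = (-0.742 − 0.743) / (1 − (0.743)(-0.742)) = -1.4850/1.5513 = -0.9573.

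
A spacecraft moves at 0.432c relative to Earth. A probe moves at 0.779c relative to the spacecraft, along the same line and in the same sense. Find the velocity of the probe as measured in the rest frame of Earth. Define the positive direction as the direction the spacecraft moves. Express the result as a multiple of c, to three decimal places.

With v = 0.432 and u' = 0.779 (in units of c),
u = (u' + v)/(1 + u'v/c²):
u = (0.779 + 0.432) / (1 + 0.779·0.432) = 1.2110/1.3365 = 0.9061

0.906c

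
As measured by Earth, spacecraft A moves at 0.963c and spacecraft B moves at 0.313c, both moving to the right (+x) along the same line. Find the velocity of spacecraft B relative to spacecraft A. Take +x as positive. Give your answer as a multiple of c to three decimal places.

-0.930c

β_A = 0.963, β_B = 0.313.
Transform to A's frame with the inverse velocity-addition law: u' = (u − v)/(1 − uv/c²), taking u = β_B and v = β_A.
u' = (0.313 − 0.963) / (1 − (0.963)(0.313)) = -0.6500/0.6986 = -0.9305.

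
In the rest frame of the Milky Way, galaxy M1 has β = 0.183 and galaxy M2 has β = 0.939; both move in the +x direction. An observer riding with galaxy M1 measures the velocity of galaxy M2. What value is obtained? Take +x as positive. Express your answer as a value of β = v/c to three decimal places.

β = +0.913

β_A = 0.183, β_B = 0.939.
Transform to A's frame with the inverse velocity-addition law: u' = (u − v)/(1 − uv/c²), taking u = β_B and v = β_A.
u' = (0.939 − 0.183) / (1 − (0.183)(0.939)) = 0.7560/0.8282 = 0.9129.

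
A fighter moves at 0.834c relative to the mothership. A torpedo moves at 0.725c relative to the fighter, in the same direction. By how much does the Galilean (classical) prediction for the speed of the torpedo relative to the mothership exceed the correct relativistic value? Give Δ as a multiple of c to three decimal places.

Galilean: u_cl = 0.725 + 0.834 = 1.5590.
Relativistic: u_rel = (0.725 + 0.834) / (1 + 0.725·0.834) = 1.5590/1.6046 = 0.9716.
Δ = 1.5590 − 0.9716 = 0.5874.
(The classical prediction exceeds c; the relativistic result does not.)

Δ = 0.587c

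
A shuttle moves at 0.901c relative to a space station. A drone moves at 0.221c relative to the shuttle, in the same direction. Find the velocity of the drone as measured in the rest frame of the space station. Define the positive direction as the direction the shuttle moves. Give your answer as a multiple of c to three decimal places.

0.936c

With v = 0.901 and u' = 0.221 (in units of c),
u = (u' + v)/(1 + u'v/c²):
u = (0.221 + 0.901) / (1 + 0.221·0.901) = 1.1220/1.1991 = 0.9357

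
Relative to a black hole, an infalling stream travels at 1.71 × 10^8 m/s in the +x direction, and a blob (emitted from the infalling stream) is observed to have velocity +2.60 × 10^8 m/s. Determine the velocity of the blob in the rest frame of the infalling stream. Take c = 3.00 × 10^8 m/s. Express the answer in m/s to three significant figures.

+1.76 × 10^8 m/s

v = 0.570c, u = 0.867c.
Invert the composition law: u' = (u − v)/(1 − uv/c²).
u' = (0.867 − 0.570) / (1 − (0.867)(0.570)) = 0.2967/0.5060 = 0.5863.
u' = 0.5863 × 3.00 × 10^8 m/s.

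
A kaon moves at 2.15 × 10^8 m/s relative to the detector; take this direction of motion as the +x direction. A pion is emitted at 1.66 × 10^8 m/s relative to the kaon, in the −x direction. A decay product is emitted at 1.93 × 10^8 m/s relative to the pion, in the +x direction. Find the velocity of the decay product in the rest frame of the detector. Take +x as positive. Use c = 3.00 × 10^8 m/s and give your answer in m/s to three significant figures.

Apply u = (u' + v)/(1 + u'v/c²) successively, working outward toward the detector.
(Dividing each given speed by c = 3.00 × 10^8 m/s to work in units of c.)
Start: velocity of the kaon relative to the detector = 0.7167c.
Compose with the pion (u' = -0.553 in the kaon frame): u_1 = (-0.553 + 0.717) / (1 + (-0.553)·0.717) = 0.1633/0.6034 = 0.2707.
Compose with the decay product (u' = 0.643 in the pion frame): u_2 = (0.643 + 0.271) / (1 + 0.643·0.271) = 0.9140/1.1741 = 0.7785.
So u = 0.7785 × 3.00 × 10^8 m/s.

+2.34 × 10^8 m/s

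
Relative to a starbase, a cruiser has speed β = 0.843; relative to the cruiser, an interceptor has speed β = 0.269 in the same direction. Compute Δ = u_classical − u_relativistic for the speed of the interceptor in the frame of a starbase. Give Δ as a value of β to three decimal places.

Galilean: u_cl = 0.269 + 0.843 = 1.1120.
Relativistic: u_rel = (0.269 + 0.843) / (1 + 0.269·0.843) = 1.1120/1.2268 = 0.9064.
Δ = 1.1120 − 0.9064 = 0.2056.
(The classical prediction exceeds c; the relativistic result does not.)

Δ = 0.206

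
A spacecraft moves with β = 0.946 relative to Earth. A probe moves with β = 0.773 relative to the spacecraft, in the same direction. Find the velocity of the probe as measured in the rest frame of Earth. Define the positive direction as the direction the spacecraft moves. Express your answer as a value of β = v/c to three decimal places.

With v = 0.946 and u' = 0.773 (in units of c),
u = (u' + v)/(1 + u'v/c²):
u = (0.773 + 0.946) / (1 + 0.773·0.946) = 1.7190/1.7313 = 0.9929
(Galilean addition would give +1.719c, exceeding c.)

β = 0.993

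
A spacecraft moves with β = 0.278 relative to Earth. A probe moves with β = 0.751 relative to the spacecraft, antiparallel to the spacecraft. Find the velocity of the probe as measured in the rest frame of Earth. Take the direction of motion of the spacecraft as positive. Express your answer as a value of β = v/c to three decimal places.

With v = 0.278 and u' = -0.751 (in units of c),
u = (u' + v)/(1 + u'v/c²):
u = (-0.751 + 0.278) / (1 + (-0.751)·0.278) = -0.4730/0.7912 = -0.5978

β = -0.598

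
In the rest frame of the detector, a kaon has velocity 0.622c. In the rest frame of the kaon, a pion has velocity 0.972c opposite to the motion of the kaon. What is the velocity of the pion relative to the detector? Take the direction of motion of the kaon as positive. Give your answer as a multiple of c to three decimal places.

-0.885c

With v = 0.622 and u' = -0.972 (in units of c),
u = (u' + v)/(1 + u'v/c²):
u = (-0.972 + 0.622) / (1 + (-0.972)·0.622) = -0.3500/0.3954 = -0.8851
(Galilean addition would give -0.350c.)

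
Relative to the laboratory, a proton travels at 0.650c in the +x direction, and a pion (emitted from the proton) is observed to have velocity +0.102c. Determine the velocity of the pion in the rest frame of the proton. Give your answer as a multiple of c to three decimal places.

Invert the composition law: u' = (u − v)/(1 − uv/c²).
u' = (0.102 − 0.650) / (1 − (0.102)(0.650)) = -0.5480/0.9337 = -0.5869.

-0.587c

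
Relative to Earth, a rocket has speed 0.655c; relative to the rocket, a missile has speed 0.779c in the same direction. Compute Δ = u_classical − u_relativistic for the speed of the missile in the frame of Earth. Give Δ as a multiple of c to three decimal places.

Galilean: u_cl = 0.779 + 0.655 = 1.4340.
Relativistic: u_rel = (0.779 + 0.655) / (1 + 0.779·0.655) = 1.4340/1.5102 = 0.9495.
Δ = 1.4340 − 0.9495 = 0.4845.
(The classical prediction exceeds c; the relativistic result does not.)

Δ = 0.484c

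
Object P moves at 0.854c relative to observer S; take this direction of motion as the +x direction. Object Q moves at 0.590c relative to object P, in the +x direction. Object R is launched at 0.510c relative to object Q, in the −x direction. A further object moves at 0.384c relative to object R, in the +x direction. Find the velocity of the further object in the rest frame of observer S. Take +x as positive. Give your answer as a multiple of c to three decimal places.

+0.946c

Apply u = (u' + v)/(1 + u'v/c²) successively, working outward toward observer S.
Start: velocity of object P relative to observer S = 0.8540c.
Compose with object Q (u' = 0.590 in object P frame): u_1 = (0.590 + 0.854) / (1 + 0.590·0.854) = 1.4440/1.5039 = 0.9602.
Compose with object R (u' = -0.510 in object Q frame): u_2 = (-0.510 + 0.960) / (1 + (-0.510)·0.960) = 0.4502/0.5103 = 0.8822.
Compose with the further object (u' = 0.384 in object R frame): u_3 = (0.384 + 0.882) / (1 + 0.384·0.882) = 1.2662/1.3388 = 0.9458.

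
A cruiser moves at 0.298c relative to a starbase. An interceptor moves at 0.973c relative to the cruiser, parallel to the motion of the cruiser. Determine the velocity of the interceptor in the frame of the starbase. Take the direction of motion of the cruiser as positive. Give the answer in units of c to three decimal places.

0.985c

With v = 0.298 and u' = 0.973 (in units of c),
u = (u' + v)/(1 + u'v/c²):
u = (0.973 + 0.298) / (1 + 0.973·0.298) = 1.2710/1.2900 = 0.9853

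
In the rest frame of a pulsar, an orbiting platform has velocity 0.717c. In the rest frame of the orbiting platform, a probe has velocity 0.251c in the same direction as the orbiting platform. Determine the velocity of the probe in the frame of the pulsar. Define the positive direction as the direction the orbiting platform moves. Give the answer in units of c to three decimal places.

With v = 0.717 and u' = 0.251 (in units of c),
u = (u' + v)/(1 + u'v/c²):
u = (0.251 + 0.717) / (1 + 0.251·0.717) = 0.9680/1.1800 = 0.8204
(Galilean addition would give +0.968c.)

0.820c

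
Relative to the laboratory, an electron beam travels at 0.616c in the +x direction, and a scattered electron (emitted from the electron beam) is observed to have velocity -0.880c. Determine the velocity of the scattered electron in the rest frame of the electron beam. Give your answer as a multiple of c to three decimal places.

-0.970c

Invert the composition law: u' = (u − v)/(1 − uv/c²).
u' = (-0.880 − 0.616) / (1 − (-0.880)(0.616)) = -1.4960/1.5421 = -0.9701.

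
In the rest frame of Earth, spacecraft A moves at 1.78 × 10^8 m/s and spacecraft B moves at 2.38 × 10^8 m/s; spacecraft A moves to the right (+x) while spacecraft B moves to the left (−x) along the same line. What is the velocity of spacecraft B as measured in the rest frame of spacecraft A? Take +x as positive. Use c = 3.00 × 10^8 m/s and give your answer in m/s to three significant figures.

β_A = 0.593, β_B = -0.793 (dividing each by c = 3.00 × 10^8 m/s).
Transform to A's frame with the inverse velocity-addition law: u' = (u − v)/(1 − uv/c²), taking u = β_B and v = β_A.
u' = (-0.793 − 0.593) / (1 − (0.593)(-0.793)) = -1.3867/1.4707 = -0.9429.
u' = -0.9429 × 3.00 × 10^8 m/s.

-2.83 × 10^8 m/s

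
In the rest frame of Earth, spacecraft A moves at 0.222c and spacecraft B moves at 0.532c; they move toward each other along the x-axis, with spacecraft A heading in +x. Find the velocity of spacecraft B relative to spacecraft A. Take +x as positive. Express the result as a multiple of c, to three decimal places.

-0.674c

β_A = 0.222, β_B = -0.532.
Transform to A's frame with the inverse velocity-addition law: u' = (u − v)/(1 − uv/c²), taking u = β_B and v = β_A.
u' = (-0.532 − 0.222) / (1 − (0.222)(-0.532)) = -0.7540/1.1181 = -0.6744.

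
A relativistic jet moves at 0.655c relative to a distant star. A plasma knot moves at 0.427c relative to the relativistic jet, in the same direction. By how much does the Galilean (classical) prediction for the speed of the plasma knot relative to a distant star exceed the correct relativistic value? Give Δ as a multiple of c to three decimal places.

Galilean: u_cl = 0.427 + 0.655 = 1.0820.
Relativistic: u_rel = (0.427 + 0.655) / (1 + 0.427·0.655) = 1.0820/1.2797 = 0.8455.
Δ = 1.0820 − 0.8455 = 0.2365.
(The classical prediction exceeds c; the relativistic result does not.)

Δ = 0.236c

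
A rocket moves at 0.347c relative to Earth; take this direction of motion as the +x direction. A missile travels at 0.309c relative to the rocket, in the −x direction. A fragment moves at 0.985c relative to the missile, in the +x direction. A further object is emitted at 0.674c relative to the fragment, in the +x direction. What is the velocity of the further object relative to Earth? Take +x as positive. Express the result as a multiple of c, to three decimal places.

+0.997c

Apply u = (u' + v)/(1 + u'v/c²) successively, working outward toward Earth.
Start: velocity of the rocket relative to Earth = 0.3470c.
Compose with the missile (u' = -0.309 in the rocket frame): u_1 = (-0.309 + 0.347) / (1 + (-0.309)·0.347) = 0.0380/0.8928 = 0.0426.
Compose with the fragment (u' = 0.985 in the missile frame): u_2 = (0.985 + 0.043) / (1 + 0.985·0.043) = 1.0276/1.0419 = 0.9862.
Compose with the further object (u' = 0.674 in the fragment frame): u_3 = (0.674 + 0.986) / (1 + 0.674·0.986) = 1.6602/1.6647 = 0.9973.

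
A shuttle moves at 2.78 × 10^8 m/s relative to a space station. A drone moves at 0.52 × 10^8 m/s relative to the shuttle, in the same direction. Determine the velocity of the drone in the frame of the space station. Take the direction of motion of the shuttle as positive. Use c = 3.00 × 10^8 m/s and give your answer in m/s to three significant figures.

In units of c (dividing by 3.00 × 10^8 m/s): v = 0.927, u' = 0.173.
u = (u' + v)/(1 + u'v/c²):
u = (0.173 + 0.927) / (1 + 0.173·0.927) = 1.1000/1.1606 = 0.9478
(Galilean addition would give +1.100c, exceeding c.)
Converting back: u = 0.9478 × 3.00 × 10^8 m/s.

2.84 × 10^8 m/s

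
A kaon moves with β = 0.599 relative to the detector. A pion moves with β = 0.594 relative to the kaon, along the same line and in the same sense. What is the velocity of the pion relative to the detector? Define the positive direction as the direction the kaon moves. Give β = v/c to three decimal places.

β = 0.880

With v = 0.599 and u' = 0.594 (in units of c),
u = (u' + v)/(1 + u'v/c²):
u = (0.594 + 0.599) / (1 + 0.594·0.599) = 1.1930/1.3558 = 0.8799
(Galilean addition would give +1.193c, exceeding c.)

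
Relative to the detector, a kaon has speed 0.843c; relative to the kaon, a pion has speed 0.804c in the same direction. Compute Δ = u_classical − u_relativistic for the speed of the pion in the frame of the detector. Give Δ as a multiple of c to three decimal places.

Δ = 0.665c

Galilean: u_cl = 0.804 + 0.843 = 1.6470.
Relativistic: u_rel = (0.804 + 0.843) / (1 + 0.804·0.843) = 1.6470/1.6778 = 0.9817.
Δ = 1.6470 − 0.9817 = 0.6653.
(The classical prediction exceeds c; the relativistic result does not.)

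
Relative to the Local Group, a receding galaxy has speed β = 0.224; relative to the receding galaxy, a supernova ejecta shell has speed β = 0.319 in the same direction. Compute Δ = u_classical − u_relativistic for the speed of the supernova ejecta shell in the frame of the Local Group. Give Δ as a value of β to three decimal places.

Δ = 0.036

Galilean: u_cl = 0.319 + 0.224 = 0.5430.
Relativistic: u_rel = (0.319 + 0.224) / (1 + 0.319·0.224) = 0.5430/1.0715 = 0.5068.
Δ = 0.5430 − 0.5068 = 0.0362.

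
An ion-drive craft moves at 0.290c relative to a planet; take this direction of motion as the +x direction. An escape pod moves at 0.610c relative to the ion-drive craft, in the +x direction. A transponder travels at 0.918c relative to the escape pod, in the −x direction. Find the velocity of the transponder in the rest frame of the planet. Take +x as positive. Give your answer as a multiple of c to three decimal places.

Apply u = (u' + v)/(1 + u'v/c²) successively, working outward toward the planet.
Start: velocity of the ion-drive craft relative to the planet = 0.2900c.
Compose with the escape pod (u' = 0.610 in the ion-drive craft frame): u_1 = (0.610 + 0.290) / (1 + 0.610·0.290) = 0.9000/1.1769 = 0.7647.
Compose with the transponder (u' = -0.918 in the escape pod frame): u_2 = (-0.918 + 0.765) / (1 + (-0.918)·0.765) = -0.1533/0.2980 = -0.5144.

-0.514c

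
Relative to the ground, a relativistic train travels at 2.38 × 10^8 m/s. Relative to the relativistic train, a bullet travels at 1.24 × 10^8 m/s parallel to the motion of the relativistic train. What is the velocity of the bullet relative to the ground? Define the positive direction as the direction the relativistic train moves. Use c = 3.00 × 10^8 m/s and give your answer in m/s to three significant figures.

2.73 × 10^8 m/s

In units of c (dividing by 3.00 × 10^8 m/s): v = 0.793, u' = 0.413.
u = (u' + v)/(1 + u'v/c²):
u = (0.413 + 0.793) / (1 + 0.413·0.793) = 1.2067/1.3279 = 0.9087
(Galilean addition would give +1.207c, exceeding c.)
Converting back: u = 0.9087 × 3.00 × 10^8 m/s.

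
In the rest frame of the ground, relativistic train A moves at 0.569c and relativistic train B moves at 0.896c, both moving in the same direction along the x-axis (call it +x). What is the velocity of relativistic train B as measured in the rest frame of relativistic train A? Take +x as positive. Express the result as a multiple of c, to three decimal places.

+0.667c

β_A = 0.569, β_B = 0.896.
Transform to A's frame with the inverse velocity-addition law: u' = (u − v)/(1 − uv/c²), taking u = β_B and v = β_A.
u' = (0.896 − 0.569) / (1 − (0.569)(0.896)) = 0.3270/0.4902 = 0.6671.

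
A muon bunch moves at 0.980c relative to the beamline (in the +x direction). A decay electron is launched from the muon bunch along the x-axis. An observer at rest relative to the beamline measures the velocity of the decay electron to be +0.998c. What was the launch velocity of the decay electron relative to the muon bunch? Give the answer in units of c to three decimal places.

Invert the composition law: u' = (u − v)/(1 − uv/c²).
u' = (0.998 − 0.980) / (1 − (0.998)(0.980)) = 0.0180/0.0220 = 0.8197.

+0.820c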